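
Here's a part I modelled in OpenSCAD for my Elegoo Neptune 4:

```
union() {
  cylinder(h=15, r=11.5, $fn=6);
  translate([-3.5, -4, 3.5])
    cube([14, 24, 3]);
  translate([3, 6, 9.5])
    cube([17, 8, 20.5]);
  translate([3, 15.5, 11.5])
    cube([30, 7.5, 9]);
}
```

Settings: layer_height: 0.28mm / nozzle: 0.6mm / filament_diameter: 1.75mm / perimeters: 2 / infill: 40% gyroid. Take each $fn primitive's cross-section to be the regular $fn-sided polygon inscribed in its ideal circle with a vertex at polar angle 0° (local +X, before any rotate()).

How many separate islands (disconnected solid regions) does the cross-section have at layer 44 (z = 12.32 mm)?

2

At z = 12.32 mm: the r=11.5 cylinder gives a regular 6-gon of circumradius 11.5 (constant along its height); the cube at (-3.5, -4) is not intersected at this z (z outside [3.5, 6.5]); the cube at (3, 6) is present — its section is the full 17×8 rectangle; the cube at (3, 15.5) is present — its section is the full 30×7.5 rectangle; Combining (union): the regions partially overlap (shared area 15.41 mm²), so overlapping operands fuse into one piece — 2 connected regions. Overall, the cross-section has 2 separate islands. Island count = 2.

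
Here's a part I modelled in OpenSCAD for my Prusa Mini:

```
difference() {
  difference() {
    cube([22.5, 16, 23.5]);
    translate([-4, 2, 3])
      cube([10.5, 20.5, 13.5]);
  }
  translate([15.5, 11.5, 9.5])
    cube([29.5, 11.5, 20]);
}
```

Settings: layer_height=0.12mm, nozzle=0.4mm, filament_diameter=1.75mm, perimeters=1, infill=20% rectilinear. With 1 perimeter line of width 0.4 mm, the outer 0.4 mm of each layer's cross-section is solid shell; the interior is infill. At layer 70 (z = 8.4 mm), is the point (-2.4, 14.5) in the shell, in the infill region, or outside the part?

At z = 8.4 mm: the cube is present — its section is the full 22.5×16 rectangle; the cube at (-4, 2) is present — its section is the full 10.5×20.5 rectangle; Taking the first minus the rest: starting from the 22.5×16 cube, the 10.5×20.5 cube at (-4, 2) partially overlaps it — only the 91.00 mm² overlap (of its 215.25 mm²) is removed, clipping the outline — 1 connected region; the cube at (15.5, 11.5) is absent (z outside [9.5, 29.5]); After the difference (first − rest): none of the subtracted shapes is present at this height, so the result so far is unchanged — 1 connected region. Overall, the cross-section is a single solid region. The nearest boundary edge runs (6.50, 2.00)→(6.50, 16.00); distance from the point to it = 8.90 mm. The point is not inside any of the regions above, so it lies outside the cross-section (8.90 mm from the nearest boundary).

outside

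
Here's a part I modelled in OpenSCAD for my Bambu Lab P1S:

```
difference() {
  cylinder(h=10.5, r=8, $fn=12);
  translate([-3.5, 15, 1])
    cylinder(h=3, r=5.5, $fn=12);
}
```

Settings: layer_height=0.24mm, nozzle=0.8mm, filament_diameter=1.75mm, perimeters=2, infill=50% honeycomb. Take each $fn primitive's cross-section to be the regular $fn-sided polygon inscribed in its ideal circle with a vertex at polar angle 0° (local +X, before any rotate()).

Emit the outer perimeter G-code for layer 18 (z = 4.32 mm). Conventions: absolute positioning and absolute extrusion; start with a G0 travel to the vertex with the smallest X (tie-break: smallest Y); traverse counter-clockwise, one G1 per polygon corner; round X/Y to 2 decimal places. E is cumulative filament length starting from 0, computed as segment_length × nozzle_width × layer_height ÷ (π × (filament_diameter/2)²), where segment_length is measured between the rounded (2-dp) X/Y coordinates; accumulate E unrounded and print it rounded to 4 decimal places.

G0 X-8.00 Y0.00 Z4.32
G1 X-6.93 Y-4.00 E0.3305
G1 X-4.00 Y-6.93 E0.6613
G1 X0.00 Y-8.00 E0.9918
G1 X4.00 Y-6.93 E1.3223
G1 X6.93 Y-4.00 E1.6531
G1 X8.00 Y0.00 E1.9836
G1 X6.93 Y4.00 E2.3141
G1 X4.00 Y6.93 E2.6449
G1 X0.00 Y8.00 E2.9754
G1 X-4.00 Y6.93 E3.3060
G1 X-6.93 Y4.00 E3.6367
G1 X-8.00 Y0.00 E3.9672

At z = 4.32 mm: the r=8 cylinder contributes a regular 12-gon of circumradius 8; the cylinder at (-3.5, 15) does not reach this height (z outside [1, 4]); Subtracting the remaining from the first: none of the subtracted shapes is present at this height, so the r=8 cylinder is unchanged — 1 connected region. The outline is a single polygon with 12 vertices. Extrusion per mm of travel: 0.8 × 0.24 / (π × 0.875²) = 0.079824. Accumulating E over each segment gives final E = 3.9672.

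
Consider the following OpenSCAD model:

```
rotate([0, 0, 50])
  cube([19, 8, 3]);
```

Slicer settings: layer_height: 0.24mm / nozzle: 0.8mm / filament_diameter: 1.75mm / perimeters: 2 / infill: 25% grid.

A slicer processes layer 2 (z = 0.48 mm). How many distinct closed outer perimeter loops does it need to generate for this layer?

At z = 0.48 mm: the cube is present — its section is the full 19×8 rectangle; (whole slice rotated 50° about Z — lengths, areas and connectivity unchanged). The result has 1 disconnected region.

1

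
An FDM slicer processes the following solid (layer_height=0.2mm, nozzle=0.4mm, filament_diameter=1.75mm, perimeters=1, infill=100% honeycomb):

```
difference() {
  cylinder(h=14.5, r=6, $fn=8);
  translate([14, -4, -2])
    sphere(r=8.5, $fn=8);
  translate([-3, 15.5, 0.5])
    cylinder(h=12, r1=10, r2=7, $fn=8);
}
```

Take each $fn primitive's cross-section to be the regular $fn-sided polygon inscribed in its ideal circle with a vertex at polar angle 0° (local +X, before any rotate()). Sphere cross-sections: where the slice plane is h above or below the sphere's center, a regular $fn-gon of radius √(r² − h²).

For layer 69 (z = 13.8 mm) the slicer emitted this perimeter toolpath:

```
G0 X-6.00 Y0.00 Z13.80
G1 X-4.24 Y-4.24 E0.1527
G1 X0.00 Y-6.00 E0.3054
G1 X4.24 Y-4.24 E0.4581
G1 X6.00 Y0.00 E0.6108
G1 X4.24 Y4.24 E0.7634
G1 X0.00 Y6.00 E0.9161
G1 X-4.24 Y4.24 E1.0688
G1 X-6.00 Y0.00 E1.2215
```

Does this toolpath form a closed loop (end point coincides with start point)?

Start point (G0): (-6.00, 0.00). End point (last G1): the path returns to the start — closed.

yes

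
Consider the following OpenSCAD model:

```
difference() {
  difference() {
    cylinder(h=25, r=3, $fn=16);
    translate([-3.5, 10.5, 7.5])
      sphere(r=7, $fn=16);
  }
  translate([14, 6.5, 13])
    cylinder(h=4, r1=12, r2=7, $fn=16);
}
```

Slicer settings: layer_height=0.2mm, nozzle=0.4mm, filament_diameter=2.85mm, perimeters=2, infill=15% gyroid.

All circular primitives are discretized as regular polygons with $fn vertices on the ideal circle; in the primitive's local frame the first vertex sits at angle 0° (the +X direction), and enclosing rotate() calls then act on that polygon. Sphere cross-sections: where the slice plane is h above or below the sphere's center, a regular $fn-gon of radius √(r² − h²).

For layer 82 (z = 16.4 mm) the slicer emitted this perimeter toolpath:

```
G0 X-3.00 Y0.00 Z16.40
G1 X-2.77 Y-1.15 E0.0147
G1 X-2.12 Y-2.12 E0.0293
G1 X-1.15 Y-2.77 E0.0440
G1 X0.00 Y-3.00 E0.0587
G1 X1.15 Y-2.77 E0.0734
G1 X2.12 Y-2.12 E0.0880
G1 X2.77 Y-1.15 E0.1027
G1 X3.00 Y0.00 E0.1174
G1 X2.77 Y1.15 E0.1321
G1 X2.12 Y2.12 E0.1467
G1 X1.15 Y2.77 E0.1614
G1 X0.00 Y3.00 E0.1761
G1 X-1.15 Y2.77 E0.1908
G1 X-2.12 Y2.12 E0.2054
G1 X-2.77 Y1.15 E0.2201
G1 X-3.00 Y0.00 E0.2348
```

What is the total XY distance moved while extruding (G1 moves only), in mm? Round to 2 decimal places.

18.72 mm

Sum the Euclidean lengths of each G1 segment: total = 18.72 mm.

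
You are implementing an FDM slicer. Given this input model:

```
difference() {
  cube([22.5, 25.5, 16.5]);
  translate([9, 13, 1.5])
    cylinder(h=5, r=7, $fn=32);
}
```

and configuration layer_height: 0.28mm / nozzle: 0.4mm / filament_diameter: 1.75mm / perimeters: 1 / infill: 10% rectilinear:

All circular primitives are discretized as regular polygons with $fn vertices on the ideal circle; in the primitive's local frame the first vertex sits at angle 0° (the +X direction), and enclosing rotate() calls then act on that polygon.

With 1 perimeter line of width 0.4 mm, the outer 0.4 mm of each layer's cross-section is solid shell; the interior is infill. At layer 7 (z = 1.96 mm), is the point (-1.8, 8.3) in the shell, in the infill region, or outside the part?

At z = 1.96 mm: the cube is present — its section is the full 22.5×25.5 rectangle; the r=7 cylinder at (9, 13) contributes a regular 32-gon of circumradius 7; After the difference (first − rest): starting from the 22.5×25.5 cube, the r=7 cylinder at (9, 13) lies wholly inside it (removes its full 152.95 mm² and its 43.91 mm outline becomes a hole wall) — 1 connected region with 1 hole. Overall, the cross-section is one region with 1 hole. The nearest boundary edge runs (0.00, 0.00)→(0.00, 25.50); distance from the point to it = 1.80 mm. The point is not inside any of the regions above, so it lies outside the cross-section (1.80 mm from the nearest boundary).

outside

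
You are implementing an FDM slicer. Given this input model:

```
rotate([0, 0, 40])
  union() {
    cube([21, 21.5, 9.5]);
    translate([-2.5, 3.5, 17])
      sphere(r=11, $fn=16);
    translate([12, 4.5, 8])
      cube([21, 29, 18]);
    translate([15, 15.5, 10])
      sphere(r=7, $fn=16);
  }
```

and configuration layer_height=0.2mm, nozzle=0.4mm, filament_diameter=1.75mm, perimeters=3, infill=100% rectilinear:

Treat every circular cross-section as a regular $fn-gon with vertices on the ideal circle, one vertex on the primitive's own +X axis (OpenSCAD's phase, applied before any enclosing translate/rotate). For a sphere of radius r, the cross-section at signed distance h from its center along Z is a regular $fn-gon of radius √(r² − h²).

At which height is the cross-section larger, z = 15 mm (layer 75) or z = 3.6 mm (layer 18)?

Layer 75 (z = 15): the cube does not reach this height (z outside [0, 9.5]); the r=11 sphere at (-2.5, 3.5) slices to a regular 16-gon of circumradius 10.817 (√(r²−h²) with h=2 from center) (area = (16/2)·10.817²·sin(360°/16) = 358.19 mm²); the cube at (12, 4.5) is present — its section is the full 21×29 rectangle (area 609.00 mm²); the r=7 sphere at (15, 15.5) contributes a regular 16-gon of circumradius √(7²−5²) = 4.899 (area = (16/2)·4.899²·sin(360°/16) = 73.48 mm²); Merging all regions: the regions partially overlap — summed areas 1040.67 mm² minus the doubly-counted overlap 63.75 mm² gives 976.92 mm² — area = 976.92 mm²; (rotated 40° about Z; rotation is an isometry so areas/perimeters/island counts are preserved). So its area = 976.92 mm². Layer 18 (z = 3.6): the cube is present — its section is the full 21×21.5 rectangle (area 451.50 mm²); the sphere at (-2.5, 3.5) is not intersected at this z (|z−center|=13.400 > r=11); the cube at (12, 4.5) does not reach this height (z outside [8, 26]); the r=7 sphere at (15, 15.5) contributes a regular 16-gon of circumradius √(7²−6.4²) = 2.835 (area = (16/2)·2.835²·sin(360°/16) = 24.61 mm²); Combining (union): the r=7 sphere at (15, 15.5) lies entirely inside the 21×21.5 cube, so the union is just the 21×21.5 cube — area = 451.50 mm²; (whole slice rotated 40° about Z — lengths, areas and connectivity unchanged). So its area = 451.50 mm². Layer 75 is larger (976.92 vs 451.50 mm²).

layer 75 (z = 15 mm)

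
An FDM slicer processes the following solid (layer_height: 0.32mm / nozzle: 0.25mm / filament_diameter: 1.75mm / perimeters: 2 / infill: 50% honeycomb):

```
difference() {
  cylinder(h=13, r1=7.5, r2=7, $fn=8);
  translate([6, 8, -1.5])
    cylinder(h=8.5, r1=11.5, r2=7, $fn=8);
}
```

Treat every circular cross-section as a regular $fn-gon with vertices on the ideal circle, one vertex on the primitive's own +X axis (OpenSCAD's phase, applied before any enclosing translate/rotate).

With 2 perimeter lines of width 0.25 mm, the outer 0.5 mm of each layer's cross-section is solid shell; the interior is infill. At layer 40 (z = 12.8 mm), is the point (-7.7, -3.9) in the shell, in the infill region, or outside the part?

At z = 12.8 mm: the cone contributes a regular 8-gon of circumradius 7.008 (interpolated between r1=7.5 and r2=7 at t=0.985); the cone at (6, 8) is absent (z outside [-1.5, 7]); Taking the first minus the rest: none of the subtracted shapes is present at this height, so the cone is unchanged — 1 connected region. Overall, the cross-section is a single solid region. The nearest boundary edge runs (-7.01, 0.00)→(-4.96, -4.96); distance from the point to it = 2.13 mm. The point is not inside any of the regions above, so it lies outside the cross-section (2.13 mm from the nearest boundary).

outside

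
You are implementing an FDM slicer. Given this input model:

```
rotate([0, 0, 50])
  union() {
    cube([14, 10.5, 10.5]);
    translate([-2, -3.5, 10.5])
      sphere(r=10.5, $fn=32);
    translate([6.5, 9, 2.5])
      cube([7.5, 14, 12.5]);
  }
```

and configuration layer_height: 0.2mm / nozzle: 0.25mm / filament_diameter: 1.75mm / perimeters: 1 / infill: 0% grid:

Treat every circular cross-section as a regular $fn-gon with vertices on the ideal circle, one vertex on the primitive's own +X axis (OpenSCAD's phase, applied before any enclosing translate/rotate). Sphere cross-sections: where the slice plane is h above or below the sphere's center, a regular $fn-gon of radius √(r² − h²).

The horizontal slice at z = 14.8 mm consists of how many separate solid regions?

2

At z = 14.8 mm: the cube is not intersected at this z (z outside [0, 10.5]); the r=10.5 sphere at (-2, -3.5) contributes a regular 32-gon of circumradius √(10.5²−4.3²) = 9.579; the 7.5×14 cube at (6.5, 9) contributes its full rectangle; Merging all regions: the 2 present regions are separate (no shared area or edge), so areas and boundary lengths simply add and each stays a separate island — 2 connected regions; (rotated 50° about Z; rotation is an isometry so areas/perimeters/island counts are preserved). The result has 2 disconnected regions.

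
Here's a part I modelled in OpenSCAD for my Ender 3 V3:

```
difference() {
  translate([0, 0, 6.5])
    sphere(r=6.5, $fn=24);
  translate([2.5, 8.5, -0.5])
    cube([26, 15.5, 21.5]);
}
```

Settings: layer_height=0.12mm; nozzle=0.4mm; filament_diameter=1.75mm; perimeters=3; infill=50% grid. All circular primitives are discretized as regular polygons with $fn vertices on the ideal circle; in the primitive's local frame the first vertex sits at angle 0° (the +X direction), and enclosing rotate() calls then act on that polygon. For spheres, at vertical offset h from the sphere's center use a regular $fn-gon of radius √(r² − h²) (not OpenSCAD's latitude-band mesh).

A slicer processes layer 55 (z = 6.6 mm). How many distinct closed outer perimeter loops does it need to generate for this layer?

At z = 6.6 mm: the r=6.5 sphere contributes a regular 24-gon of circumradius √(6.5²−0.1²) = 6.499; the cube at (2.5, 8.5) is present — its section is the full 26×15.5 rectangle; After the difference (first − rest): starting from the r=6.5 sphere, the 26×15.5 cube at (2.5, 8.5) misses the remaining region (no effect) — 1 connected region. The result has 1 disconnected region.

1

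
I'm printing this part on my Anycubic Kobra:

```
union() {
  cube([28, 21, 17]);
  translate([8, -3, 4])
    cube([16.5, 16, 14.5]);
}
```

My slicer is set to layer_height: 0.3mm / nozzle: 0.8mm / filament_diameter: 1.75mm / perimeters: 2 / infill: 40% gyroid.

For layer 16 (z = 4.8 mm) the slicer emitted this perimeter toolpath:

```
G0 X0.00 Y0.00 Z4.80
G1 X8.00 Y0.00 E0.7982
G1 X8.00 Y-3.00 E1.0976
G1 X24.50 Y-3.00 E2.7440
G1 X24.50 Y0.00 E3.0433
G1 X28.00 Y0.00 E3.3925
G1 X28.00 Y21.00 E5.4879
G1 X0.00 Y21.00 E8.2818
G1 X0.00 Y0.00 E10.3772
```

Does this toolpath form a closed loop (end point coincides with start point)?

yes

Start point (G0): (0.00, 0.00). End point (last G1): the path returns to the start — closed.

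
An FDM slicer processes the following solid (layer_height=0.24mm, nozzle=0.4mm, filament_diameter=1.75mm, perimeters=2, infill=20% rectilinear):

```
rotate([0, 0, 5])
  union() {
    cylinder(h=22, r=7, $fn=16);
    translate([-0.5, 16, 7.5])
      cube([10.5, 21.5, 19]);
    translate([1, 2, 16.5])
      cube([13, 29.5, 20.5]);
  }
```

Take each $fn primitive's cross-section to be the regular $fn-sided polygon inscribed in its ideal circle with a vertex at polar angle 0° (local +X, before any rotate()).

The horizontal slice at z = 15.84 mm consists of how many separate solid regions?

2

At z = 15.84 mm: the r=7 cylinder gives a regular 16-gon of circumradius 7 (constant along its height); the cube at (-0.5, 16) (footprint 10.5×21.5) is included at this height; the cube at (1, 2) is absent (z outside [16.5, 37]); Taking the union: the 2 present regions are separate (no shared area or edge), so areas and boundary lengths simply add and each stays a separate island — 2 connected regions; (rotated 5° about Z; rotation is an isometry so areas/perimeters/island counts are preserved). The result has 2 disconnected regions.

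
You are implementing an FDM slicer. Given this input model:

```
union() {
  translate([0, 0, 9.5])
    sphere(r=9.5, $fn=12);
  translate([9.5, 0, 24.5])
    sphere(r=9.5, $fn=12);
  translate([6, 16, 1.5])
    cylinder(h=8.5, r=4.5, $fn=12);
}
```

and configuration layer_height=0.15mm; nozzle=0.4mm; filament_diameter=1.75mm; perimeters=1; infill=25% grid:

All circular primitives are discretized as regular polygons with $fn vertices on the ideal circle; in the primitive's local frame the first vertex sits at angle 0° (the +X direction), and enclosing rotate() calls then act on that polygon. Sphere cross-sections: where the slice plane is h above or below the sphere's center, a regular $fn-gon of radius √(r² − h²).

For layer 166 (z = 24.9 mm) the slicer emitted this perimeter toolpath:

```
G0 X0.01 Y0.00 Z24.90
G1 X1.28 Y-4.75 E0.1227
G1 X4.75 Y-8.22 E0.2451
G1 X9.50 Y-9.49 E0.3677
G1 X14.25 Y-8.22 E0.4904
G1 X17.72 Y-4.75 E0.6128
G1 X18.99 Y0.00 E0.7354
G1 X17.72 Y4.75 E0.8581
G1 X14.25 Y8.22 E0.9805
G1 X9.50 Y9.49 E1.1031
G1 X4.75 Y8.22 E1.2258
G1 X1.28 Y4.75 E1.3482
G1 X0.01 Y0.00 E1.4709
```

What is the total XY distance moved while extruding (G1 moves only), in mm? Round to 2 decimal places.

58.96 mm

Sum the Euclidean lengths of each G1 segment: total = 58.96 mm.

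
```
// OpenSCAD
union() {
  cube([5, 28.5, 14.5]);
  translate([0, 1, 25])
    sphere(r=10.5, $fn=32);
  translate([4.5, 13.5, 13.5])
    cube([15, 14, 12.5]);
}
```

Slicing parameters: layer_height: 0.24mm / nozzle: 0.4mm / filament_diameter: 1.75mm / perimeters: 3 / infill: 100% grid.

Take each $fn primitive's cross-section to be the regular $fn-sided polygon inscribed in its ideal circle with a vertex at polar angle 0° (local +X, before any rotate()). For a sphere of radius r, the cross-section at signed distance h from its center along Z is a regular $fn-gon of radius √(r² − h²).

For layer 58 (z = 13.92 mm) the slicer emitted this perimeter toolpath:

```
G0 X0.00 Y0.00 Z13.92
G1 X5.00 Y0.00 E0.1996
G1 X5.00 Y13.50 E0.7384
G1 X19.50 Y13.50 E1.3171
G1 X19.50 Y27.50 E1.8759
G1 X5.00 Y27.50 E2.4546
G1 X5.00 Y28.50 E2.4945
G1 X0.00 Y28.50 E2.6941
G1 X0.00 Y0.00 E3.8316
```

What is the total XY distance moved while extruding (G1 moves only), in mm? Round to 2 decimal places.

96.00 mm

Sum the Euclidean lengths of each G1 segment: total = 96.00 mm.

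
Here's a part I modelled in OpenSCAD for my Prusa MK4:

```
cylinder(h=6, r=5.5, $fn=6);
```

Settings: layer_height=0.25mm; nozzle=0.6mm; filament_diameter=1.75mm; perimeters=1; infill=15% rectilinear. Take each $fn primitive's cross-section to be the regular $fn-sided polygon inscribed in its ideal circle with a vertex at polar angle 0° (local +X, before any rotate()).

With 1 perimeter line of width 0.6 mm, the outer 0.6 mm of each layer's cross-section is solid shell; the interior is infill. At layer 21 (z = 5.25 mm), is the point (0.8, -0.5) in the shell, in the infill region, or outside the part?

infill

At z = 5.25 mm: the r=5.5 cylinder contributes a regular 6-gon of circumradius 5.5. Overall, the cross-section is a single solid region. The nearest boundary edge runs (2.75, -4.76)→(5.50, 0.00); distance from the point to it = 3.82 mm. The point is inside the cross-section and 3.82 mm from the nearest boundary — more than the 0.6 mm shell width (1 × 0.6), so it's in the infill interior.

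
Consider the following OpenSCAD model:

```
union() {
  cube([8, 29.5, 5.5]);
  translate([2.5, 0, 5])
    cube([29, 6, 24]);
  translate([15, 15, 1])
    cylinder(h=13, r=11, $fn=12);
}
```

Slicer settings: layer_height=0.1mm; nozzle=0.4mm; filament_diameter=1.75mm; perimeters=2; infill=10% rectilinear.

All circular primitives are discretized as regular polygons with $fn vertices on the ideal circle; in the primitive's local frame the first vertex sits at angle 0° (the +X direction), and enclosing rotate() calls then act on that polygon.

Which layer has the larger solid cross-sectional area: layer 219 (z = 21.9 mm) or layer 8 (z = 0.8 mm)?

Layer 219 (z = 21.9): the cube does not reach this height (z outside [0, 5.5]); the cube at (2.5, 0) is present — its section is the full 29×6 rectangle (area 174.00 mm²); the cylinder at (15, 15) is not intersected at this z (z outside [1, 14]); Taking the union: only the 29×6 cube at (2.5, 0) is present, so the union is just that shape — area = 174.00 mm². So its area = 174.00 mm². Layer 8 (z = 0.8): the 8×29.5 cube contributes its full rectangle (area 236.00 mm²); the cube at (2.5, 0) does not reach this height (z outside [5, 29]); the cylinder at (15, 15) is not intersected at this z (z outside [1, 14]); Combining (union): only the 8×29.5 cube is present, so the union is just that shape — area = 236.00 mm². So its area = 236.00 mm². Layer 8 is larger (236.00 vs 174.00 mm²).

layer 8 (z = 0.8 mm)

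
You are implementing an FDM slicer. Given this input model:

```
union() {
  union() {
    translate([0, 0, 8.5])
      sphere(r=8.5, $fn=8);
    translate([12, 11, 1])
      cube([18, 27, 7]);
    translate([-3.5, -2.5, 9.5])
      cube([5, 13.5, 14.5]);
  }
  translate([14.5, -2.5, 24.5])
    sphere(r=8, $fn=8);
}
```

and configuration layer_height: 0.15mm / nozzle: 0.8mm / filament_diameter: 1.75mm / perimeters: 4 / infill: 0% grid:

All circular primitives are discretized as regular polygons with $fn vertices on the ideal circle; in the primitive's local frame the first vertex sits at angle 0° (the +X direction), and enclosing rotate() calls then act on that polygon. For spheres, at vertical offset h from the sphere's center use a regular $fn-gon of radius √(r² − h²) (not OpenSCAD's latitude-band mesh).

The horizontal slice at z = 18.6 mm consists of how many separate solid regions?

At z = 18.6 mm: the sphere is absent (|z−center|=10.100 > r=8.5); the cube at (12, 11) does not reach this height (z outside [1, 8]); the cube at (-3.5, -2.5) is present — its section is the full 5×13.5 rectangle; Merging all regions: only the 5×13.5 cube at (-3.5, -2.5) is present, so the union is just that shape — 1 connected region; the r=8 sphere at (14.5, -2.5) contributes a regular 8-gon of circumradius √(8²−5.9²) = 5.403; Merging all regions: the 2 present regions are separate (no shared area or edge), so areas and boundary lengths simply add and each stays a separate island — 2 connected regions. The result has 2 disconnected regions.

2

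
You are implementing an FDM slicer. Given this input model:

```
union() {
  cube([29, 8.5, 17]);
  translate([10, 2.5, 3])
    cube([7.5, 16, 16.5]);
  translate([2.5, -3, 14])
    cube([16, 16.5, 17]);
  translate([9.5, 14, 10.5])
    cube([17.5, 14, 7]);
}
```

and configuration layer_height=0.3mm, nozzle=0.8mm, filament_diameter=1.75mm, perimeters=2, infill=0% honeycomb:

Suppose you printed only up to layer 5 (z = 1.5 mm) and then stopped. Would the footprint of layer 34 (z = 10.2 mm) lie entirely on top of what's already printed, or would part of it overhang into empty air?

part overhangs

Compare the two slices. At z = 1.5: the 29×8.5 cube contributes its full rectangle (area 246.50 mm²); the cube at (10, 2.5) is not intersected at this z (z outside [3, 19.5]); the cube at (2.5, -3) is not intersected at this z (z outside [14, 31]); the cube at (9.5, 14) is not intersected at this z (z outside [10.5, 17.5]); Merging all regions: only the 29×8.5 cube is present, so the union is just that shape — area = 246.50 mm². At z = 10.2: the cube (footprint 29×8.5) is included at this height (area 246.50 mm²); the cube at (10, 2.5) is present — its section is the full 7.5×16 rectangle (area 120.00 mm²); the cube at (2.5, -3) is absent (z outside [14, 31]); the cube at (9.5, 14) does not reach this height (z outside [10.5, 17.5]); Combining (union): the regions partially overlap — summed areas 366.50 mm² minus the doubly-counted overlap 45.00 mm² gives 321.50 mm² — area = 321.50 mm². Checking containment: at z = 10.2 the cross-section extends beyond the z = 1.5 cross-section by about 75.00 mm².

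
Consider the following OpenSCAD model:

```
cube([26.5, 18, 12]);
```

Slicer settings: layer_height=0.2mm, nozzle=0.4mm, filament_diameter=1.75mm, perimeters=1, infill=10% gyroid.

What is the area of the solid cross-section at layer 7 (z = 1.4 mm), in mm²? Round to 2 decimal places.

477.00 mm²

At z = 1.4 mm: the cube (footprint 26.5×18) is included at this height (area 477.00 mm²). Overall, the cross-section is a single solid region. Net area = 477.00 mm².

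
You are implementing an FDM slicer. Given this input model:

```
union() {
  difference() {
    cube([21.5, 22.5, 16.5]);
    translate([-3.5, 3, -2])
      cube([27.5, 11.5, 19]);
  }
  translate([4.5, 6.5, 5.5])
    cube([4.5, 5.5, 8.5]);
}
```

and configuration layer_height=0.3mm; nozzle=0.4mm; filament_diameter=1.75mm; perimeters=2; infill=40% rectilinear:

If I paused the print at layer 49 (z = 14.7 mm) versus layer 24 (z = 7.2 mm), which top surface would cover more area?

Layer 49 (z = 14.7): the 21.5×22.5 cube contributes its full rectangle (area 483.75 mm²); the cube at (-3.5, 3) (footprint 27.5×11.5) is included at this height (area 316.25 mm²); After the difference (first − rest): starting from the 21.5×22.5 cube (483.75 mm²), the 27.5×11.5 cube at (-3.5, 3) partially overlaps it — only the 247.25 mm² overlap (of its 316.25 mm²) is removed, clipping the outline — area = 236.50 mm²; the cube at (4.5, 6.5) is not intersected at this z (z outside [5.5, 14]); Combining (union): only the result so far is present, so the union is just that shape — area = 236.50 mm². So its area = 236.50 mm². Layer 24 (z = 7.2): the cube is present — its section is the full 21.5×22.5 rectangle (area 483.75 mm²); the 27.5×11.5 cube at (-3.5, 3) contributes its full rectangle (area 316.25 mm²); Taking the first minus the rest: starting from the 21.5×22.5 cube (483.75 mm²), the 27.5×11.5 cube at (-3.5, 3) partially overlaps it — only the 247.25 mm² overlap (of its 316.25 mm²) is removed, clipping the outline — area = 236.50 mm²; the cube at (4.5, 6.5) (footprint 4.5×5.5) is included at this height (area 24.75 mm²); Merging all regions: the 2 present regions are separate (no shared area or edge), so areas and boundary lengths simply add and each stays a separate island — area = 261.25 mm². So its area = 261.25 mm². Layer 24 is larger (261.25 vs 236.50 mm²).

layer 24 (z = 7.2 mm)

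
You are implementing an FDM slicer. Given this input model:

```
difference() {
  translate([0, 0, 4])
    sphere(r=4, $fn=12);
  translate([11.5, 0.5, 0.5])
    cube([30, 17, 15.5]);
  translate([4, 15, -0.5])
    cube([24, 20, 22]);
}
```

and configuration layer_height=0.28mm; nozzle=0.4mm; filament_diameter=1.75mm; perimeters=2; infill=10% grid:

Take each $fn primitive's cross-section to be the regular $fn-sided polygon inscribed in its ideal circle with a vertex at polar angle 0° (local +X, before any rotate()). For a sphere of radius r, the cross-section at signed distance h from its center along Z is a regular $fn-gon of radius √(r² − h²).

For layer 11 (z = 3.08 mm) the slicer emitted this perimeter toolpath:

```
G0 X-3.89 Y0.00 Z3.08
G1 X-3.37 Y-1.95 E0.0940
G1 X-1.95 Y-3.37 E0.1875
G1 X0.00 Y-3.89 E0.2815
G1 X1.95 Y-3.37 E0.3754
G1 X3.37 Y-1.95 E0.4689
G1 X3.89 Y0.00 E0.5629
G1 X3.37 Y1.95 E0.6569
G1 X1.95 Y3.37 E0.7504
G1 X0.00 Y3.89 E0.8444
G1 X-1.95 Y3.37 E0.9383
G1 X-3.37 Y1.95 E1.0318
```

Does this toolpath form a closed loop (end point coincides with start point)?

Start point (G0): (-3.89, 0.00). End point (last G1): the path does not return to the start — open.

no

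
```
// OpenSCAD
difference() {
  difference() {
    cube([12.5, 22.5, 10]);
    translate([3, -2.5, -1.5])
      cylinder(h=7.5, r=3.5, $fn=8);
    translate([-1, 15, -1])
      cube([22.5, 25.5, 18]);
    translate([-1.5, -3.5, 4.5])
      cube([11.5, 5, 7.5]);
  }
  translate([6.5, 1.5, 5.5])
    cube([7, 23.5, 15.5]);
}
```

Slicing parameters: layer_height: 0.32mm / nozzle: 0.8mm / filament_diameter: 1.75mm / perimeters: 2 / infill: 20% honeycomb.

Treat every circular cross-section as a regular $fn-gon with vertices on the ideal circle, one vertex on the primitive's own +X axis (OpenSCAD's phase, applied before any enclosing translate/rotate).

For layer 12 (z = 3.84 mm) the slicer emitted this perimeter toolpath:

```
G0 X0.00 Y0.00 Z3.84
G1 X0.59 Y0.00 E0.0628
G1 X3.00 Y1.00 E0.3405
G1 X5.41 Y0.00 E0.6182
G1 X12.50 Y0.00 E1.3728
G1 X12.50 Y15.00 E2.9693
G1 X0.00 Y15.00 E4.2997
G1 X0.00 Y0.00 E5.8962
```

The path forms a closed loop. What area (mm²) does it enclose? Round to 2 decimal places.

Apply the shoelace formula to the sequence of (X, Y) vertices; enclosed area = 185.09 mm².

185.09 mm²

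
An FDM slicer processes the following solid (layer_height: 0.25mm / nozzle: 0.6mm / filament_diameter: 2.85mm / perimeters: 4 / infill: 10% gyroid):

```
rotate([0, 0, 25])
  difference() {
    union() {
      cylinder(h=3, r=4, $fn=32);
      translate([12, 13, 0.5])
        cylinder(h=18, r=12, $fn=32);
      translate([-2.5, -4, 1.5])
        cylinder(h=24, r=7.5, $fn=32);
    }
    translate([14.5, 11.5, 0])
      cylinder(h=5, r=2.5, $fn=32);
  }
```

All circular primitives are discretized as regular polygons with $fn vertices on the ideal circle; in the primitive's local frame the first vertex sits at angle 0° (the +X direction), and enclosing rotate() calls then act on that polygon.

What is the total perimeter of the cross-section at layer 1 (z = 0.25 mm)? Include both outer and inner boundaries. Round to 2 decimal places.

At z = 0.25 mm: the r=4 cylinder gives a regular 32-gon of circumradius 4 (constant along its height) (perimeter = 2·32·4.000·sin(180°/32) = 25.09 mm); the cylinder at (12, 13) is not intersected at this z (z outside [0.5, 18.5]); the cylinder at (-2.5, -4) is absent (z outside [1.5, 25.5]); Merging all regions: only the r=4 cylinder is present, so the union is just that shape — boundary = 25.09 mm; the r=2.5 cylinder at (14.5, 11.5) gives a regular 32-gon of circumradius 2.5 (constant along its height) (perimeter = 2·32·2.500·sin(180°/32) = 15.68 mm); After the difference (first − rest): starting from the result so far, the r=2.5 cylinder at (14.5, 11.5) misses the remaining region (no effect) — boundary = 25.09 mm; (rotated 25° about Z; rotation is an isometry so areas/perimeters/island counts are preserved). Overall, the cross-section is a single solid region. Total boundary length (outer) = 25.09 mm.

25.09 mm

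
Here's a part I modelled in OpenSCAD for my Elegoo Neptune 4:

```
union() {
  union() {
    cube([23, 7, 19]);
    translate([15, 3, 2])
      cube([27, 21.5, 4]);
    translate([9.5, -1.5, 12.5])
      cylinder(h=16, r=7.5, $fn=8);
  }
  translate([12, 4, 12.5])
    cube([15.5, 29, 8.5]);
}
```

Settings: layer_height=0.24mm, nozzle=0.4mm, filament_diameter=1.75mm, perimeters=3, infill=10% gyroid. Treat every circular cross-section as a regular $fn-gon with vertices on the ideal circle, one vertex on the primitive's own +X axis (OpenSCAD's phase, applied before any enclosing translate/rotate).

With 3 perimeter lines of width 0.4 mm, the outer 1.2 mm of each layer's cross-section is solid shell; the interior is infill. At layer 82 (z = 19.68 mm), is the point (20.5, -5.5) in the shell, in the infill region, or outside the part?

At z = 19.68 mm: the cube does not reach this height (z outside [0, 19]); the cube at (15, 3) is not intersected at this z (z outside [2, 6]); the r=7.5 cylinder at (9.5, -1.5) contributes a regular 8-gon of circumradius 7.5; Merging all regions: only the r=7.5 cylinder at (9.5, -1.5) is present, so the union is just that shape — 1 connected region; the cube at (12, 4) is present — its section is the full 15.5×29 rectangle; Merging all regions: the regions partially overlap (shared area 1.12 mm²), so overlapping operands fuse into one piece — 1 connected region. Overall, the cross-section is a single solid region. The nearest boundary edge runs (17.00, -1.50)→(14.80, -6.80); distance from the point to it = 4.76 mm. The point is not inside any of the regions above, so it lies outside the cross-section (4.76 mm from the nearest boundary).

outside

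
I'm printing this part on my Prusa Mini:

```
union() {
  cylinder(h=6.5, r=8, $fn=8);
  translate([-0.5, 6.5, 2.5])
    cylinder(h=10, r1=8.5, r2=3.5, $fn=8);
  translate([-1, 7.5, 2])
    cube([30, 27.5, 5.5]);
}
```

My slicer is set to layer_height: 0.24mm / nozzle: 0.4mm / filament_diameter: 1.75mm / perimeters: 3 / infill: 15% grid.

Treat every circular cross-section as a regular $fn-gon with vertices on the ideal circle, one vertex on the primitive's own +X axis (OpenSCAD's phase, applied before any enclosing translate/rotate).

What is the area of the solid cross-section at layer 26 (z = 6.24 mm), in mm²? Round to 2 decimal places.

1039.16 mm²

At z = 6.24 mm: the r=8 cylinder gives a regular 8-gon of circumradius 8 (constant along its height) (area = (8/2)·8.000²·sin(360°/8) = 181.02 mm²); the cone at (-0.5, 6.5) (r1=8.5→r2=3.5) has section circumradius 6.630 here — a regular 8-gon (area = (8/2)·6.630²·sin(360°/8) = 124.33 mm²); the 30×27.5 cube at (-1, 7.5) contributes its full rectangle (area 825.00 mm²); Taking the union: the regions partially overlap — summed areas 1130.35 mm² minus the doubly-counted overlap 91.18 mm² gives 1039.16 mm² — area = 1039.16 mm². Overall, the cross-section is a single solid region. Net area = 1039.16 mm².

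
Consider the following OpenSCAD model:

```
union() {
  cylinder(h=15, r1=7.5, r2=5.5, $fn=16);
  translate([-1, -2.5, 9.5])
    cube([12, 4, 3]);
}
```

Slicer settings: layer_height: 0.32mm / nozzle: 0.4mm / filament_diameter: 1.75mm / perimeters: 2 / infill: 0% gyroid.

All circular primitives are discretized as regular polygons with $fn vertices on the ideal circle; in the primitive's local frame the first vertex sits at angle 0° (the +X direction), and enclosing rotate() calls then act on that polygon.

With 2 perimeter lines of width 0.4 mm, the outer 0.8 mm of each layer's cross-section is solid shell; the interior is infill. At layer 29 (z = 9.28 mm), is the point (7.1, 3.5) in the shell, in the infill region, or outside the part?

At z = 9.28 mm: the cone contributes a regular 16-gon of circumradius 6.263 (interpolated between r1=7.5 and r2=5.5 at t=0.619); the cube at (-1, -2.5) does not reach this height (z outside [9.5, 12.5]); Combining (union): only the cone is present, so the union is just that shape — 1 connected region. Overall, the cross-section is a single solid region. The nearest boundary edge runs (5.79, 2.40)→(4.43, 4.43); distance from the point to it = 1.71 mm. The point is not inside any of the regions above, so it lies outside the cross-section (1.71 mm from the nearest boundary).

outside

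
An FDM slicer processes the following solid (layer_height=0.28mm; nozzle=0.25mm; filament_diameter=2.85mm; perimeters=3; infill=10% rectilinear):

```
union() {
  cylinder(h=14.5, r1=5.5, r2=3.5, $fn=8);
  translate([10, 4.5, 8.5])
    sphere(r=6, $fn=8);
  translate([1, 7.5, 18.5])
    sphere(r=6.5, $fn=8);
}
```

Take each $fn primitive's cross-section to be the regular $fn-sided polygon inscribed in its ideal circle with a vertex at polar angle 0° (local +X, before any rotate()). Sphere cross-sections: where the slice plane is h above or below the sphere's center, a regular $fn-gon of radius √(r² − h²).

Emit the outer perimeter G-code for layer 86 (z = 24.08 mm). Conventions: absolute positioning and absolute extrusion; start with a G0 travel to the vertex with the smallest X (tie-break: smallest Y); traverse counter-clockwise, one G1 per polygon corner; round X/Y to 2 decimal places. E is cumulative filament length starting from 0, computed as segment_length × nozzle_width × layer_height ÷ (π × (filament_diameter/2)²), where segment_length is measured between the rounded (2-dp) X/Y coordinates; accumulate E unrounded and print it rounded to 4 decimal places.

At z = 24.08 mm: the cone is absent (z outside [0, 14.5]); the sphere at (10, 4.5) is absent (|z−center|=15.580 > r=6); the r=6.5 sphere at (1, 7.5) slices to a regular 8-gon of circumradius 3.334 (√(r²−h²) with h=5.58 from center); Combining (union): only the r=6.5 sphere at (1, 7.5) is present, so the union is just that shape — 1 connected region. The outline is a single polygon with 8 vertices. Extrusion per mm of travel: 0.25 × 0.28 / (π × 1.425²) = 0.010973. Accumulating E over each segment gives final E = 0.2240.

G0 X-2.33 Y7.50 Z24.08
G1 X-1.36 Y5.14 E0.0280
G1 X1.00 Y4.17 E0.0560
G1 X3.36 Y5.14 E0.0840
G1 X4.33 Y7.50 E0.1120
G1 X3.36 Y9.86 E0.1400
G1 X1.00 Y10.83 E0.1680
G1 X-1.36 Y9.86 E0.1960
G1 X-2.33 Y7.50 E0.2240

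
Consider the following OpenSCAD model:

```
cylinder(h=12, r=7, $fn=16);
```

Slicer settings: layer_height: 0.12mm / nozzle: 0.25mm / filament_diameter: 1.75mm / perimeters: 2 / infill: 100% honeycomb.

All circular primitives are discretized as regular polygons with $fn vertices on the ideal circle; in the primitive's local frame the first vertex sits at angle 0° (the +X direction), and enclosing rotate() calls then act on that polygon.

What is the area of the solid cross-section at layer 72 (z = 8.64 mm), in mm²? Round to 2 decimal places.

At z = 8.64 mm: the r=7 cylinder contributes a regular 16-gon of circumradius 7 (area = (16/2)·7.000²·sin(360°/16) = 150.01 mm²). Overall, the cross-section is a single solid region. Net area = 150.01 mm².

150.01 mm²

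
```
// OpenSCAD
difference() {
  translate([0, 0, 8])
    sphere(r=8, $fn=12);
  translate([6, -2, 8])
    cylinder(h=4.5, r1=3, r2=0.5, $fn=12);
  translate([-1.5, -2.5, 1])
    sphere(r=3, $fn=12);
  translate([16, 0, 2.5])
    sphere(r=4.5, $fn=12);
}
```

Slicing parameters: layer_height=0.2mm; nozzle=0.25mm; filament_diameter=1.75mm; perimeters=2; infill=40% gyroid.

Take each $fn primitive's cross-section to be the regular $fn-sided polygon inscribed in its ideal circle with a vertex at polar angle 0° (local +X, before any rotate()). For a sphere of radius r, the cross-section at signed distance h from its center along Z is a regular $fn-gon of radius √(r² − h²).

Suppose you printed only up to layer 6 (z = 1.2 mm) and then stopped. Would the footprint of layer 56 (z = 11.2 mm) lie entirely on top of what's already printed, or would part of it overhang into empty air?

Compare the two slices. At z = 1.2: the r=8 sphere contributes a regular 12-gon of circumradius √(8²−6.8²) = 4.214 (area = (12/2)·4.214²·sin(360°/12) = 53.28 mm²); the cone at (6, -2) is not intersected at this z (z outside [8, 12.5]); the r=3 sphere at (-1.5, -2.5) contributes a regular 12-gon of circumradius √(3²−0.2²) = 2.993 (area = (12/2)·2.993²·sin(360°/12) = 26.88 mm²); the r=4.5 sphere at (16, 0) slices to a regular 12-gon of circumradius 4.308 (√(r²−h²) with h=1.3 from center) (area = (12/2)·4.308²·sin(360°/12) = 55.68 mm²); Taking the first minus the rest: starting from the r=8 sphere (53.28 mm²), the r=3 sphere at (-1.5, -2.5) partially overlaps it — only the 18.25 mm² overlap (of its 26.88 mm²) is removed, clipping the outline; the r=4.5 sphere at (16, 0) misses the remaining region (no effect) — area = 35.03 mm². At z = 11.2: the r=8 sphere slices to a regular 12-gon of circumradius 7.332 (√(r²−h²) with h=3.2 from center) (area = (12/2)·7.332²·sin(360°/12) = 161.28 mm²); the cone at (6, -2) contributes a regular 12-gon of circumradius 1.222 (interpolated between r1=3 and r2=0.5 at t=0.711) (area = (12/2)·1.222²·sin(360°/12) = 4.48 mm²); the sphere at (-1.5, -2.5) is absent (|z−center|=10.200 > r=3); the sphere at (16, 0) is not intersected at this z (|z−center|=8.700 > r=4.5); Subtracting the remaining from the first: starting from the r=8 sphere (161.28 mm²), the cone at (6, -2) partially overlaps it — only the 3.94 mm² overlap (of its 4.48 mm²) is removed, clipping the outline — area = 157.34 mm². Checking containment: at z = 11.2 the cross-section extends beyond the z = 1.2 cross-section by about 122.31 mm².

part overhangs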